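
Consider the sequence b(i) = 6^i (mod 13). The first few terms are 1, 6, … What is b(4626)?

Computing terms: b(0) = 1, b(1) = 6, b(2) = 10, b(3) = 8, b(4) = 9, b(5) = 2, b(6) = 12, b(7) = 7, b(8) = 3, b(9) = 5, b(10) = 4, b(11) = 11, b(12) = 1.
The sequence repeats with period 12.
So b(4626) = b(0 + ((4626-0) mod 12)) = b(6) = 12.

12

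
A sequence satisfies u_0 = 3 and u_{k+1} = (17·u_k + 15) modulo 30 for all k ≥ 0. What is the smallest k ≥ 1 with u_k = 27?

2

We have u_0 = 3,  u_1 = 6,  u_2 = 27,  u_3 = 24,  u_4 = 3.
The sequence repeats with period 4.
The value 27 first appears (with k ≥ 1) at u_2.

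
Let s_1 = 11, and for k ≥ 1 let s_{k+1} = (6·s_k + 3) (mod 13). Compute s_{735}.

Computing terms: s_1 = 11,  s_2 = 4,  s_3 = 1,  s_4 = 9,  s_5 = 5,  s_6 = 7,  s_7 = 6,  s_8 = 0,  s_9 = 3,  s_{10} = 8,  s_{11} = 12,  s_{12} = 10,  s_{13} = 11.
The sequence repeats with period 12.
So s_{735} = s_{1 + ((735-1) mod 12)} = s_3 = 1.

1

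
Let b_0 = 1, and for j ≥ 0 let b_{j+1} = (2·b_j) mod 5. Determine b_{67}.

b_0 = 1, b_1 = 2, b_2 = 4, b_3 = 3, b_4 = 1.
Since b_4 = b_0 = 1, the sequence is periodic with period 4.
(67 - 0) mod 4 = 3, so b_{67} = b_3 = 3.

3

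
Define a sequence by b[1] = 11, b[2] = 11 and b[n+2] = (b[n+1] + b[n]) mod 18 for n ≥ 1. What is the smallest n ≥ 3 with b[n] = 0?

12

We have b[1] = 11; b[2] = 11; b[3] = 4; b[4] = 15; b[5] = 1; b[6] = 16; b[7] = 17; b[8] = 15; b[9] = 14; b[10] = 11; b[11] = 7; b[12] = 0; b[13] = 7; b[14] = 7; b[15] = 14; b[16] = 3; b[17] = 17; b[18] = 2; b[19] = 1; b[20] = 3; b[21] = 4; b[22] = 7; b[23] = 11; b[24] = 0; b[25] = 11; b[26] = 11.
Since (b[25], b[26]) = (b[1], b[2]) = (11, 11) (two consecutive terms determine the rest), the sequence is periodic with period 24.
The value 0 first appears (with n ≥ 3) at b[12].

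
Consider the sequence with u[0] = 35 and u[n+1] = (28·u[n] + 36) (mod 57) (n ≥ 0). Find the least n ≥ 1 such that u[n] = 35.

Computing terms: u[0] = 35, u[1] = 47, u[2] = 41, u[3] = 44, u[4] = 14, u[5] = 29, u[6] = 50, u[7] = 11, u[8] = 2, u[9] = 35.
Since u[9] = u[0] = 35, the sequence is periodic with period 9.
The value 35 next appears (with n ≥ 1) at u[9].

9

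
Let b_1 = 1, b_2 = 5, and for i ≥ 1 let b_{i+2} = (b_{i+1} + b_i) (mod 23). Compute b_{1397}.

Listing terms: b_1 = 1; b_2 = 5; b_3 = 6; b_4 = 11; b_5 = 17; b_6 = 5; b_7 = 22; b_8 = 4; b_9 = 3; b_{10} = 7; b_{11} = 10; b_{12} = 17; b_{13} = 4; b_{14} = 21; b_{15} = 2; b_{16} = 0; b_{17} = 2; b_{18} = 2; b_{19} = 4; b_{20} = 6; b_{21} = 10; b_{22} = 16; b_{23} = 3; b_{24} = 19; b_{25} = 22; b_{26} = 18; b_{27} = 17; b_{28} = 12; b_{29} = 6; b_{30} = 18; b_{31} = 1; b_{32} = 19; b_{33} = 20; b_{34} = 16; b_{35} = 13; b_{36} = 6; b_{37} = 19; b_{38} = 2; b_{39} = 21; b_{40} = 0; b_{41} = 21; b_{42} = 21; b_{43} = 19; b_{44} = 17; b_{45} = 13; b_{46} = 7; b_{47} = 20; b_{48} = 4; b_{49} = 1; b_{50} = 5.
Since (b_{49}, b_{50}) = (b_1, b_2) = (1, 5) (two consecutive terms determine the rest), the sequence is periodic with period 48.
(1397 - 1) mod 48 = 4, so b_{1397} = b_5 = 17.

17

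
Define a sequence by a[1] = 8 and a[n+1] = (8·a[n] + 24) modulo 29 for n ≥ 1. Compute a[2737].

Computing terms: a[1] = 8, a[2] = 1, a[3] = 3, a[4] = 19, a[5] = 2, a[6] = 11, a[7] = 25, a[8] = 21, a[9] = 18, a[10] = 23, a[11] = 5, a[12] = 6, a[13] = 14, a[14] = 20, a[15] = 10, a[16] = 17, a[17] = 15, a[18] = 28, a[19] = 16, a[20] = 7, a[21] = 22, a[22] = 26, a[23] = 0, a[24] = 24, a[25] = 13, a[26] = 12, a[27] = 4, a[28] = 27, a[29] = 8.
Since a[29] = a[1] = 8, the sequence is periodic with period 28.
(2737 - 1) mod 28 = 20, so a[2737] = a[21] = 22.

22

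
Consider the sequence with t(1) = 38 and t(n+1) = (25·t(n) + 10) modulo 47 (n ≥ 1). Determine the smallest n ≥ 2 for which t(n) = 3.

t(1) = 38, t(2) = 20, t(3) = 40, t(4) = 23, t(5) = 21, t(6) = 18, t(7) = 37, t(8) = 42, t(9) = 26, t(10) = 2, t(11) = 13, t(12) = 6, t(13) = 19, t(14) = 15, t(15) = 9, t(16) = 0, t(17) = 10, t(18) = 25, t(19) = 24, t(20) = 46, t(21) = 32, t(22) = 11, t(23) = 3, t(24) = 38.
The sequence repeats with period 23.
The value 3 first appears (with n ≥ 2) at t(23).

23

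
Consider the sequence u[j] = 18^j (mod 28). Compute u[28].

Computing terms: u[1] = 18; u[2] = 16; u[3] = 8; u[4] = 4; u[5] = 16.
Since u[5] = u[2] = 16, the sequence is eventually periodic: after a pre-period of length 1 it cycles with period 3.
For j ≥ 2, u[j] depends only on (j - 2) mod 3. (28 - 2) mod 3 = 2, so u[28] = u[4] = 4.

4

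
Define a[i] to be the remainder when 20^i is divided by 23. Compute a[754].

We have a[1] = 20,  a[2] = 9,  a[3] = 19,  a[4] = 12,  a[5] = 10,  a[6] = 16,  a[7] = 21,  a[8] = 6,  a[9] = 5,  a[10] = 8,  a[11] = 22,  a[12] = 3,  a[13] = 14,  a[14] = 4,  a[15] = 11,  a[16] = 13,  a[17] = 7,  a[18] = 2,  a[19] = 17,  a[20] = 18,  a[21] = 15,  a[22] = 1,  a[23] = 20.
Since a[23] = a[1] = 20, the sequence is periodic with period 22.
So a[754] = a[1 + ((754-1) mod 22)] = a[6] = 16.

16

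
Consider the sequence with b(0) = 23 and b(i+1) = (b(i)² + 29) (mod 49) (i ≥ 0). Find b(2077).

b(0) = 23; b(1) = 19; b(2) = 47; b(3) = 33; b(4) = 40; b(5) = 12; b(6) = 26; b(7) = 19.
Since b(7) = b(1) = 19, the sequence is eventually periodic: after a pre-period of length 1 it cycles with period 6.
For i ≥ 1, b(i) depends only on (i - 1) mod 6. (2077 - 1) mod 6 = 0, so b(2077) = b(1) = 19.

19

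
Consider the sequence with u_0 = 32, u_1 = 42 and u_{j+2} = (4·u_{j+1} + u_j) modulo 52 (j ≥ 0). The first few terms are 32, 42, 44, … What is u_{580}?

40

Listing terms: u_0 = 32,  u_1 = 42,  u_2 = 44,  u_3 = 10,  u_4 = 32,  u_5 = 34,  u_6 = 12,  u_7 = 30,  u_8 = 28,  u_9 = 38,  u_{10} = 24,  u_{11} = 30,  u_{12} = 40,  u_{13} = 34,  u_{14} = 20,  u_{15} = 10,  u_{16} = 8,  u_{17} = 42,  u_{18} = 20,  u_{19} = 18,  u_{20} = 40,  u_{21} = 22,  u_{22} = 24,  u_{23} = 14,  u_{24} = 28,  u_{25} = 22,  u_{26} = 12,  u_{27} = 18,  u_{28} = 32,  u_{29} = 42.
Since (u_{28}, u_{29}) = (u_0, u_1) = (32, 42) (two consecutive terms determine the rest), the sequence is periodic with period 28.
So u_{580} = u_{0 + ((580-0) mod 28)} = u_{20} = 40.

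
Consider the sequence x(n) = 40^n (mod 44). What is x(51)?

Computing terms: x(1) = 40; x(2) = 16; x(3) = 24; x(4) = 36; x(5) = 32; x(6) = 4; x(7) = 28; x(8) = 20; x(9) = 8; x(10) = 12; x(11) = 40.
Since x(11) = x(1) = 40, the sequence is periodic with period 10.
(51 - 1) mod 10 = 0, so x(51) = x(1) = 40.

40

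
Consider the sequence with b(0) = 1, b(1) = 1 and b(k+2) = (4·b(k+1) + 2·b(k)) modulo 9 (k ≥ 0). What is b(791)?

b(0) = 1, b(1) = 1, b(2) = 6, b(3) = 8, b(4) = 8, b(5) = 3, b(6) = 1, b(7) = 1.
The sequence repeats with period 6.
(791 - 0) mod 6 = 5, so b(791) = b(5) = 3.

3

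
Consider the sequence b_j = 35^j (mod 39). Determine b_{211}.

b_1 = 35; b_2 = 16; b_3 = 14; b_4 = 22; b_5 = 29; b_6 = 1; b_7 = 35.
The sequence repeats with period 6.
So b_{211} = b_{1 + ((211-1) mod 6)} = b_1 = 35.

35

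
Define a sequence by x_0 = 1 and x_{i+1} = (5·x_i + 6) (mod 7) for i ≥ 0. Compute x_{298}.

Computing terms: x_0 = 1, x_1 = 4, x_2 = 5, x_3 = 3, x_4 = 0, x_5 = 6, x_6 = 1.
The sequence repeats with period 6.
(298 - 0) mod 6 = 4, so x_{298} = x_4 = 0.

0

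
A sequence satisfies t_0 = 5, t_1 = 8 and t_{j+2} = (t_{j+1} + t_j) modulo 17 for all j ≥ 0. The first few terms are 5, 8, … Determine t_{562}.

Listing terms: t_0 = 5,  t_1 = 8,  t_2 = 13,  t_3 = 4,  t_4 = 0,  t_5 = 4,  t_6 = 4,  t_7 = 8,  t_8 = 12,  t_9 = 3,  t_{10} = 15,  t_{11} = 1,  t_{12} = 16,  t_{13} = 0,  t_{14} = 16,  t_{15} = 16,  t_{16} = 15,  t_{17} = 14,  t_{18} = 12,  t_{19} = 9,  t_{20} = 4,  t_{21} = 13,  t_{22} = 0,  t_{23} = 13,  t_{24} = 13,  t_{25} = 9,  t_{26} = 5,  t_{27} = 14,  t_{28} = 2,  t_{29} = 16,  t_{30} = 1,  t_{31} = 0,  t_{32} = 1,  t_{33} = 1,  t_{34} = 2,  t_{35} = 3,  t_{36} = 5,  t_{37} = 8.
The sequence repeats with period 36.
So t_{562} = t_{0 + ((562-0) mod 36)} = t_{22} = 0.

0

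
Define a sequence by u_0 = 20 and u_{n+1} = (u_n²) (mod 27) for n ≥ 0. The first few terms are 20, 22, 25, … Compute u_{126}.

7

Computing terms: u_0 = 20,  u_1 = 22,  u_2 = 25,  u_3 = 4,  u_4 = 16,  u_5 = 13,  u_6 = 7,  u_7 = 22.
Since u_7 = u_1 = 22, the sequence is eventually periodic: after a pre-period of length 1 it cycles with period 6.
For n ≥ 1, u_n depends only on (n - 1) mod 6. (126 - 1) mod 6 = 5, so u_{126} = u_6 = 7.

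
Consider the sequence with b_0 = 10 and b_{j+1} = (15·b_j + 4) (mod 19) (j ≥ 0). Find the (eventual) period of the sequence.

18

We have b_0 = 10,  b_1 = 2,  b_2 = 15,  b_3 = 1,  b_4 = 0,  b_5 = 4,  b_6 = 7,  b_7 = 14,  b_8 = 5,  b_9 = 3,  b_{10} = 11,  b_{11} = 17,  b_{12} = 12,  b_{13} = 13,  b_{14} = 9,  b_{15} = 6,  b_{16} = 18,  b_{17} = 8,  b_{18} = 10.
The sequence repeats with period 18.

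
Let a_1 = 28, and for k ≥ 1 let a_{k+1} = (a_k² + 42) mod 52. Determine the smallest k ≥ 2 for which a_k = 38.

Computing terms: a_1 = 28, a_2 = 46, a_3 = 26, a_4 = 42, a_5 = 38, a_6 = 30, a_7 = 6, a_8 = 26.
Since a_8 = a_3 = 26, the sequence is eventually periodic: after a pre-period of length 2 it cycles with period 5.
The value 38 first appears (with k ≥ 2) at a_5.

5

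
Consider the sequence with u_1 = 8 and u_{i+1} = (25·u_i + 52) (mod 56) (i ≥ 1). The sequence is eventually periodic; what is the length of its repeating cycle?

u_1 = 8, u_2 = 28, u_3 = 24, u_4 = 36, u_5 = 0, u_6 = 52, u_7 = 8.
The sequence repeats with period 6.

6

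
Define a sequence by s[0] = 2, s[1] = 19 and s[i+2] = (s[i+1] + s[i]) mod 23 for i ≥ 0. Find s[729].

Listing terms: s[0] = 2; s[1] = 19; s[2] = 21; s[3] = 17; s[4] = 15; s[5] = 9; s[6] = 1; s[7] = 10; s[8] = 11; s[9] = 21; s[10] = 9; s[11] = 7; s[12] = 16; s[13] = 0; s[14] = 16; s[15] = 16; s[16] = 9; s[17] = 2; s[18] = 11; s[19] = 13; s[20] = 1; s[21] = 14; s[22] = 15; s[23] = 6; s[24] = 21; s[25] = 4; s[26] = 2; s[27] = 6; s[28] = 8; s[29] = 14; s[30] = 22; s[31] = 13; s[32] = 12; s[33] = 2; s[34] = 14; s[35] = 16; s[36] = 7; s[37] = 0; s[38] = 7; s[39] = 7; s[40] = 14; s[41] = 21; s[42] = 12; s[43] = 10; s[44] = 22; s[45] = 9; s[46] = 8; s[47] = 17; s[48] = 2; s[49] = 19.
Since (s[48], s[49]) = (s[0], s[1]) = (2, 19) (two consecutive terms determine the rest), the sequence is periodic with period 48.
So s[729] = s[0 + ((729-0) mod 48)] = s[9] = 21.

21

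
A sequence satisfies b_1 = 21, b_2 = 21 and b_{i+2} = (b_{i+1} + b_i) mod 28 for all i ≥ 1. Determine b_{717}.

14

Listing terms: b_1 = 21,  b_2 = 21,  b_3 = 14,  b_4 = 7,  b_5 = 21,  b_6 = 0,  b_7 = 21,  b_8 = 21.
The sequence repeats with period 6.
So b_{717} = b_{1 + ((717-1) mod 6)} = b_3 = 14.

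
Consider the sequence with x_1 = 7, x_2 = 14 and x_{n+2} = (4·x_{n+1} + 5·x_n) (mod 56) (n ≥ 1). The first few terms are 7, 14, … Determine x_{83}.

35

Computing terms: x_1 = 7,  x_2 = 14,  x_3 = 35,  x_4 = 42,  x_5 = 7,  x_6 = 14.
Since (x_5, x_6) = (x_1, x_2) = (7, 14) (two consecutive terms determine the rest), the sequence is periodic with period 4.
So x_{83} = x_{1 + ((83-1) mod 4)} = x_3 = 35.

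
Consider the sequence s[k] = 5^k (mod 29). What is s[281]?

5

We have s[0] = 1,  s[1] = 5,  s[2] = 25,  s[3] = 9,  s[4] = 16,  s[5] = 22,  s[6] = 23,  s[7] = 28,  s[8] = 24,  s[9] = 4,  s[10] = 20,  s[11] = 13,  s[12] = 7,  s[13] = 6,  s[14] = 1.
The sequence repeats with period 14.
(281 - 0) mod 14 = 1, so s[281] = s[1] = 5.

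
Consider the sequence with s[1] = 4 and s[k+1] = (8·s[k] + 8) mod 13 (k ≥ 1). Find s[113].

4

Computing terms: s[1] = 4,  s[2] = 1,  s[3] = 3,  s[4] = 6,  s[5] = 4.
Since s[5] = s[1] = 4, the sequence is periodic with period 4.
(113 - 1) mod 4 = 0, so s[113] = s[1] = 4.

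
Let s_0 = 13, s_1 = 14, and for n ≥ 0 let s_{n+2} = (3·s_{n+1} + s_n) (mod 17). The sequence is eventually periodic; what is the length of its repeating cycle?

16

Listing terms: s_0 = 13,  s_1 = 14,  s_2 = 4,  s_3 = 9,  s_4 = 14,  s_5 = 0,  s_6 = 14,  s_7 = 8,  s_8 = 4,  s_9 = 3,  s_{10} = 13,  s_{11} = 8,  s_{12} = 3,  s_{13} = 0,  s_{14} = 3,  s_{15} = 9,  s_{16} = 13,  s_{17} = 14.
Since (s_{16}, s_{17}) = (s_0, s_1) = (13, 14) (two consecutive terms determine the rest), the sequence is periodic with period 16.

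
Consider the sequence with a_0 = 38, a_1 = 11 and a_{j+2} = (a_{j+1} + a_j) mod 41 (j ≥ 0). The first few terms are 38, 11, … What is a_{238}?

24

Listing terms: a_0 = 38, a_1 = 11, a_2 = 8, a_3 = 19, a_4 = 27, a_5 = 5, a_6 = 32, a_7 = 37, a_8 = 28, a_9 = 24, a_{10} = 11, a_{11} = 35, a_{12} = 5, a_{13} = 40, a_{14} = 4, a_{15} = 3, a_{16} = 7, a_{17} = 10, a_{18} = 17, a_{19} = 27, a_{20} = 3, a_{21} = 30, a_{22} = 33, a_{23} = 22, a_{24} = 14, a_{25} = 36, a_{26} = 9, a_{27} = 4, a_{28} = 13, a_{29} = 17, a_{30} = 30, a_{31} = 6, a_{32} = 36, a_{33} = 1, a_{34} = 37, a_{35} = 38, a_{36} = 34, a_{37} = 31, a_{38} = 24, a_{39} = 14, a_{40} = 38, a_{41} = 11.
Since (a_{40}, a_{41}) = (a_0, a_1) = (38, 11) (two consecutive terms determine the rest), the sequence is periodic with period 40.
(238 - 0) mod 40 = 38, so a_{238} = a_{38} = 24.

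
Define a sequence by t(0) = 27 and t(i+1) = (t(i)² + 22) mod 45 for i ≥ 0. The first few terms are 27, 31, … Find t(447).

26

We have t(0) = 27, t(1) = 31, t(2) = 38, t(3) = 26, t(4) = 23, t(5) = 11, t(6) = 8, t(7) = 41, t(8) = 38.
Since t(8) = t(2) = 38, the sequence is eventually periodic: after a pre-period of length 2 it cycles with period 6.
For i ≥ 2, t(i) depends only on (i - 2) mod 6. (447 - 2) mod 6 = 1, so t(447) = t(3) = 26.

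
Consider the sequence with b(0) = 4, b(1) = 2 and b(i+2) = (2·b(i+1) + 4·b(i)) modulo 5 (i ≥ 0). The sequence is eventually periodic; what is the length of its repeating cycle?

Listing terms: b(0) = 4; b(1) = 2; b(2) = 0; b(3) = 3; b(4) = 1; b(5) = 4; b(6) = 2.
The sequence repeats with period 5.

5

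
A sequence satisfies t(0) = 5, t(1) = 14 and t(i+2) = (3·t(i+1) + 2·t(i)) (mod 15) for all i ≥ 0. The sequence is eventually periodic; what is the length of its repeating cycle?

24

t(0) = 5; t(1) = 14; t(2) = 7; t(3) = 4; t(4) = 11; t(5) = 11; t(6) = 10; t(7) = 7; t(8) = 11; t(9) = 2; t(10) = 13; t(11) = 13; t(12) = 5; t(13) = 11; t(14) = 13; t(15) = 1; t(16) = 14; t(17) = 14; t(18) = 10; t(19) = 13; t(20) = 14; t(21) = 8; t(22) = 7; t(23) = 7; t(24) = 5; t(25) = 14.
Since (t(24), t(25)) = (t(0), t(1)) = (5, 14) (two consecutive terms determine the rest), the sequence is periodic with period 24.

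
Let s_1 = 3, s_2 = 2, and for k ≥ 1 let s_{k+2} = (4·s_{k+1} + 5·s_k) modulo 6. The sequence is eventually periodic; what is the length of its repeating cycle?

Computing terms: s_1 = 3; s_2 = 2; s_3 = 5; s_4 = 0; s_5 = 1; s_6 = 4; s_7 = 3; s_8 = 2.
The sequence repeats with period 6.

6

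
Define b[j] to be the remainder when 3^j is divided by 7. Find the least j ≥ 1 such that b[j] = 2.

b[0] = 1,  b[1] = 3,  b[2] = 2,  b[3] = 6,  b[4] = 4,  b[5] = 5,  b[6] = 1.
Since b[6] = b[0] = 1, the sequence is periodic with period 6.
The value 2 first appears (with j ≥ 1) at b[2].

2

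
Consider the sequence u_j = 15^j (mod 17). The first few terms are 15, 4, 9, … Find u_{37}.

2

We have u_1 = 15, u_2 = 4, u_3 = 9, u_4 = 16, u_5 = 2, u_6 = 13, u_7 = 8, u_8 = 1, u_9 = 15.
Since u_9 = u_1 = 15, the sequence is periodic with period 8.
So u_{37} = u_{1 + ((37-1) mod 8)} = u_5 = 2.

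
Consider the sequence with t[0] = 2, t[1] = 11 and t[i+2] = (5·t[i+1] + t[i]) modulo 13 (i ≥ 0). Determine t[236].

8

t[0] = 2; t[1] = 11; t[2] = 5; t[3] = 10; t[4] = 3; t[5] = 12; t[6] = 11; t[7] = 2; t[8] = 8; t[9] = 3; t[10] = 10; t[11] = 1; t[12] = 2; t[13] = 11.
Since (t[12], t[13]) = (t[0], t[1]) = (2, 11) (two consecutive terms determine the rest), the sequence is periodic with period 12.
(236 - 0) mod 12 = 8, so t[236] = t[8] = 8.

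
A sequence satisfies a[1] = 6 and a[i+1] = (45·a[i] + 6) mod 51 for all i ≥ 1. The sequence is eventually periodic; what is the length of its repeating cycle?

16

Computing terms: a[1] = 6; a[2] = 21; a[3] = 33; a[4] = 12; a[5] = 36; a[6] = 45; a[7] = 42; a[8] = 9; a[9] = 3; a[10] = 39; a[11] = 27; a[12] = 48; a[13] = 24; a[14] = 15; a[15] = 18; a[16] = 0; a[17] = 6.
Since a[17] = a[1] = 6, the sequence is periodic with period 16.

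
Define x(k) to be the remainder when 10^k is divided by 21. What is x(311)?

19

We have x(0) = 1, x(1) = 10, x(2) = 16, x(3) = 13, x(4) = 4, x(5) = 19, x(6) = 1.
The sequence repeats with period 6.
(311 - 0) mod 6 = 5, so x(311) = x(5) = 19.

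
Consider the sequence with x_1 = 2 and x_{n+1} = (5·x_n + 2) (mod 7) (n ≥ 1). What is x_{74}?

5

Computing terms: x_1 = 2; x_2 = 5; x_3 = 6; x_4 = 4; x_5 = 1; x_6 = 0; x_7 = 2.
The sequence repeats with period 6.
So x_{74} = x_{1 + ((74-1) mod 6)} = x_2 = 5.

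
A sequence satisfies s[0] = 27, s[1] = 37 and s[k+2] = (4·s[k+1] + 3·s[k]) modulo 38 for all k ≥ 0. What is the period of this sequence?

18

We have s[0] = 27,  s[1] = 37,  s[2] = 1,  s[3] = 1,  s[4] = 7,  s[5] = 31,  s[6] = 31,  s[7] = 27,  s[8] = 11,  s[9] = 11,  s[10] = 1,  s[11] = 37,  s[12] = 37,  s[13] = 31,  s[14] = 7,  s[15] = 7,  s[16] = 11,  s[17] = 27,  s[18] = 27,  s[19] = 37.
The sequence repeats with period 18.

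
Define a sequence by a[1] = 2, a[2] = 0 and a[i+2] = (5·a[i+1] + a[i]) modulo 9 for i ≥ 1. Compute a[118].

0

We have a[1] = 2; a[2] = 0; a[3] = 2; a[4] = 1; a[5] = 7; a[6] = 0; a[7] = 7; a[8] = 8; a[9] = 2; a[10] = 0.
Since (a[9], a[10]) = (a[1], a[2]) = (2, 0) (two consecutive terms determine the rest), the sequence is periodic with period 8.
So a[118] = a[1 + ((118-1) mod 8)] = a[6] = 0.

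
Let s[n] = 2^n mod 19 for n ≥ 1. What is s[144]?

We have s[1] = 2, s[2] = 4, s[3] = 8, s[4] = 16, s[5] = 13, s[6] = 7, s[7] = 14, s[8] = 9, s[9] = 18, s[10] = 17, s[11] = 15, s[12] = 11, s[13] = 3, s[14] = 6, s[15] = 12, s[16] = 5, s[17] = 10, s[18] = 1, s[19] = 2.
Since s[19] = s[1] = 2, the sequence is periodic with period 18.
(144 - 1) mod 18 = 17, so s[144] = s[18] = 1.

1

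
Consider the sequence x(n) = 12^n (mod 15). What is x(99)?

3

Computing terms: x(0) = 1; x(1) = 12; x(2) = 9; x(3) = 3; x(4) = 6; x(5) = 12.
Since x(5) = x(1) = 12, the sequence is eventually periodic: after a pre-period of length 1 it cycles with period 4.
For n ≥ 1, x(n) depends only on (n - 1) mod 4. (99 - 1) mod 4 = 2, so x(99) = x(3) = 3.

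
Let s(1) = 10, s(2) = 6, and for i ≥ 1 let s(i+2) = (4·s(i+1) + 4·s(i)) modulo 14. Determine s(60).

2

s(1) = 10; s(2) = 6; s(3) = 8; s(4) = 0; s(5) = 4; s(6) = 2; s(7) = 10; s(8) = 6.
The sequence repeats with period 6.
So s(60) = s(1 + ((60-1) mod 6)) = s(6) = 2.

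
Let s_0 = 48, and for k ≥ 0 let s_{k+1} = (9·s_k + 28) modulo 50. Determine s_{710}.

Listing terms: s_0 = 48; s_1 = 10; s_2 = 18; s_3 = 40; s_4 = 38; s_5 = 20; s_6 = 8; s_7 = 0; s_8 = 28; s_9 = 30; s_{10} = 48.
The sequence repeats with period 10.
So s_{710} = s_{0 + ((710-0) mod 10)} = s_0 = 48.

48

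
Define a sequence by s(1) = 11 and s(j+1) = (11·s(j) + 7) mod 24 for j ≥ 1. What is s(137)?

We have s(1) = 11; s(2) = 8; s(3) = 23; s(4) = 20; s(5) = 11.
The sequence repeats with period 4.
(137 - 1) mod 4 = 0, so s(137) = s(1) = 11.

11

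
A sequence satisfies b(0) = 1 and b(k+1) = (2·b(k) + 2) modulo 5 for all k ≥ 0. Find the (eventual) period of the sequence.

4

Listing terms: b(0) = 1, b(1) = 4, b(2) = 0, b(3) = 2, b(4) = 1.
The sequence repeats with period 4.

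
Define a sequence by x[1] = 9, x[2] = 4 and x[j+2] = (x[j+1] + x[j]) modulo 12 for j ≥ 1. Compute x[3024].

x[1] = 9; x[2] = 4; x[3] = 1; x[4] = 5; x[5] = 6; x[6] = 11; x[7] = 5; x[8] = 4; x[9] = 9; x[10] = 1; x[11] = 10; x[12] = 11; x[13] = 9; x[14] = 8; x[15] = 5; x[16] = 1; x[17] = 6; x[18] = 7; x[19] = 1; x[20] = 8; x[21] = 9; x[22] = 5; x[23] = 2; x[24] = 7; x[25] = 9; x[26] = 4.
Since (x[25], x[26]) = (x[1], x[2]) = (9, 4) (two consecutive terms determine the rest), the sequence is periodic with period 24.
(3024 - 1) mod 24 = 23, so x[3024] = x[24] = 7.

7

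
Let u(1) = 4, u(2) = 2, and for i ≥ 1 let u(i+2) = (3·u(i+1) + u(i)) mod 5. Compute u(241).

Computing terms: u(1) = 4; u(2) = 2; u(3) = 0; u(4) = 2; u(5) = 1; u(6) = 0; u(7) = 1; u(8) = 3; u(9) = 0; u(10) = 3; u(11) = 4; u(12) = 0; u(13) = 4; u(14) = 2.
The sequence repeats with period 12.
So u(241) = u(1 + ((241-1) mod 12)) = u(1) = 4.

4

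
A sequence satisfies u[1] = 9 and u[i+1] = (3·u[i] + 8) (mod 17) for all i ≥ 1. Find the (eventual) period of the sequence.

16

u[1] = 9,  u[2] = 1,  u[3] = 11,  u[4] = 7,  u[5] = 12,  u[6] = 10,  u[7] = 4,  u[8] = 3,  u[9] = 0,  u[10] = 8,  u[11] = 15,  u[12] = 2,  u[13] = 14,  u[14] = 16,  u[15] = 5,  u[16] = 6,  u[17] = 9.
Since u[17] = u[1] = 9, the sequence is periodic with period 16.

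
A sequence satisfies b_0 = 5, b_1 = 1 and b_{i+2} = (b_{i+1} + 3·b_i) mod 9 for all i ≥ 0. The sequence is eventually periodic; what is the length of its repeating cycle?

Computing terms: b_0 = 5, b_1 = 1, b_2 = 7, b_3 = 1, b_4 = 4, b_5 = 7, b_6 = 1.
Since (b_5, b_6) = (b_2, b_3) = (7, 1) (two consecutive terms determine the rest), the sequence is eventually periodic: after a pre-period of length 2 it cycles with period 3.

3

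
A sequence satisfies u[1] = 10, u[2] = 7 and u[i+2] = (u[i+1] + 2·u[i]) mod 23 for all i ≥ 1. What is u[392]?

21

Listing terms: u[1] = 10, u[2] = 7, u[3] = 4, u[4] = 18, u[5] = 3, u[6] = 16, u[7] = 22, u[8] = 8, u[9] = 6, u[10] = 22, u[11] = 11, u[12] = 9, u[13] = 8, u[14] = 3, u[15] = 19, u[16] = 2, u[17] = 17, u[18] = 21, u[19] = 9, u[20] = 5, u[21] = 0, u[22] = 10, u[23] = 10, u[24] = 7.
The sequence repeats with period 22.
So u[392] = u[1 + ((392-1) mod 22)] = u[18] = 21.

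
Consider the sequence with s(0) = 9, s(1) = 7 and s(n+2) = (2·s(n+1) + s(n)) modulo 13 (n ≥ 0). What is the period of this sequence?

28

Listing terms: s(0) = 9, s(1) = 7, s(2) = 10, s(3) = 1, s(4) = 12, s(5) = 12, s(6) = 10, s(7) = 6, s(8) = 9, s(9) = 11, s(10) = 5, s(11) = 8, s(12) = 8, s(13) = 11, s(14) = 4, s(15) = 6, s(16) = 3, s(17) = 12, s(18) = 1, s(19) = 1, s(20) = 3, s(21) = 7, s(22) = 4, s(23) = 2, s(24) = 8, s(25) = 5, s(26) = 5, s(27) = 2, s(28) = 9, s(29) = 7.
Since (s(28), s(29)) = (s(0), s(1)) = (9, 7) (two consecutive terms determine the rest), the sequence is periodic with period 28.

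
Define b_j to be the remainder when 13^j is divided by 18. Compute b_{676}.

b_1 = 13; b_2 = 7; b_3 = 1; b_4 = 13.
The sequence repeats with period 3.
(676 - 1) mod 3 = 0, so b_{676} = b_1 = 13.

13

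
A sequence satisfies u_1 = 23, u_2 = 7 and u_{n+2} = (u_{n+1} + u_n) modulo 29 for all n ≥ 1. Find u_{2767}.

11

Listing terms: u_1 = 23,  u_2 = 7,  u_3 = 1,  u_4 = 8,  u_5 = 9,  u_6 = 17,  u_7 = 26,  u_8 = 14,  u_9 = 11,  u_{10} = 25,  u_{11} = 7,  u_{12} = 3,  u_{13} = 10,  u_{14} = 13,  u_{15} = 23,  u_{16} = 7.
The sequence repeats with period 14.
So u_{2767} = u_{1 + ((2767-1) mod 14)} = u_9 = 11.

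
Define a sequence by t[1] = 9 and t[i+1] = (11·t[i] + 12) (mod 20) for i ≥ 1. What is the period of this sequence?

10

Computing terms: t[1] = 9,  t[2] = 11,  t[3] = 13,  t[4] = 15,  t[5] = 17,  t[6] = 19,  t[7] = 1,  t[8] = 3,  t[9] = 5,  t[10] = 7,  t[11] = 9.
Since t[11] = t[1] = 9, the sequence is periodic with period 10.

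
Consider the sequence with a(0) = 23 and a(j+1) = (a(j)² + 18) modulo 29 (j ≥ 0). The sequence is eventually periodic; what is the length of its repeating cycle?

5

a(0) = 23; a(1) = 25; a(2) = 5; a(3) = 14; a(4) = 11; a(5) = 23.
Since a(5) = a(0) = 23, the sequence is periodic with period 5.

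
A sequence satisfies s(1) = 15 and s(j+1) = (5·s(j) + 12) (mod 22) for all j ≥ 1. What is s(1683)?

7

We have s(1) = 15,  s(2) = 21,  s(3) = 7,  s(4) = 3,  s(5) = 5,  s(6) = 15.
Since s(6) = s(1) = 15, the sequence is periodic with period 5.
(1683 - 1) mod 5 = 2, so s(1683) = s(3) = 7.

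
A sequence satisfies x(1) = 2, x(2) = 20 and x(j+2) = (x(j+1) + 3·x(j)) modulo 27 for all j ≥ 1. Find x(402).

Computing terms: x(1) = 2,  x(2) = 20,  x(3) = 26,  x(4) = 5,  x(5) = 2,  x(6) = 17,  x(7) = 23,  x(8) = 20,  x(9) = 8,  x(10) = 14,  x(11) = 11,  x(12) = 26,  x(13) = 5.
Since (x(12), x(13)) = (x(3), x(4)) = (26, 5) (two consecutive terms determine the rest), the sequence is eventually periodic: after a pre-period of length 2 it cycles with period 9.
For j ≥ 3, x(j) depends only on (j - 3) mod 9. (402 - 3) mod 9 = 3, so x(402) = x(6) = 17.

17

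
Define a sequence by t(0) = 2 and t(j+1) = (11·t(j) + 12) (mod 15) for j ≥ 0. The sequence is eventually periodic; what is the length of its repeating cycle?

t(0) = 2, t(1) = 4, t(2) = 11, t(3) = 13, t(4) = 5, t(5) = 7, t(6) = 14, t(7) = 1, t(8) = 8, t(9) = 10, t(10) = 2.
The sequence repeats with period 10.

10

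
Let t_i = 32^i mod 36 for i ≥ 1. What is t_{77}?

Computing terms: t_1 = 32,  t_2 = 16,  t_3 = 8,  t_4 = 4,  t_5 = 20,  t_6 = 28,  t_7 = 32.
The sequence repeats with period 6.
(77 - 1) mod 6 = 4, so t_{77} = t_5 = 20.

20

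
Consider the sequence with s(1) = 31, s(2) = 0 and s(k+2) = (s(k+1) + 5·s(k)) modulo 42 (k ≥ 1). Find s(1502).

s(1) = 31; s(2) = 0; s(3) = 29; s(4) = 29; s(5) = 6; s(6) = 25; s(7) = 13; s(8) = 12; s(9) = 35; s(10) = 11; s(11) = 18; s(12) = 31; s(13) = 37; s(14) = 24; s(15) = 41; s(16) = 35; s(17) = 30; s(18) = 37; s(19) = 19; s(20) = 36; s(21) = 5; s(22) = 17; s(23) = 0; s(24) = 1; s(25) = 1; s(26) = 6; s(27) = 11; s(28) = 41; s(29) = 12; s(30) = 7; s(31) = 25; s(32) = 18; s(33) = 17; s(34) = 23; s(35) = 24; s(36) = 13; s(37) = 7; s(38) = 30; s(39) = 23; s(40) = 5; s(41) = 36; s(42) = 19; s(43) = 31; s(44) = 0.
The sequence repeats with period 42.
(1502 - 1) mod 42 = 31, so s(1502) = s(32) = 18.

18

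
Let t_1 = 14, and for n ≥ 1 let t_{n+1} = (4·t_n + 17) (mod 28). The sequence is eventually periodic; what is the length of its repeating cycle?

Computing terms: t_1 = 14,  t_2 = 17,  t_3 = 1,  t_4 = 21,  t_5 = 17.
Since t_5 = t_2 = 17, the sequence is eventually periodic: after a pre-period of length 1 it cycles with period 3.

3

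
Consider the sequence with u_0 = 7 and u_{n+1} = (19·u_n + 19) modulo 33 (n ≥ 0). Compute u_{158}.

u_0 = 7; u_1 = 20; u_2 = 3; u_3 = 10; u_4 = 11; u_5 = 30; u_6 = 28; u_7 = 23; u_8 = 27; u_9 = 4; u_{10} = 29; u_{11} = 9; u_{12} = 25; u_{13} = 32; u_{14} = 0; u_{15} = 19; u_{16} = 17; u_{17} = 12; u_{18} = 16; u_{19} = 26; u_{20} = 18; u_{21} = 31; u_{22} = 14; u_{23} = 21; u_{24} = 22; u_{25} = 8; u_{26} = 6; u_{27} = 1; u_{28} = 5; u_{29} = 15; u_{30} = 7.
The sequence repeats with period 30.
(158 - 0) mod 30 = 8, so u_{158} = u_8 = 27.

27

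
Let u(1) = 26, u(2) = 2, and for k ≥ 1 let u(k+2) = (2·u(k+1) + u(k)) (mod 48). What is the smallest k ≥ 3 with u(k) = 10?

Computing terms: u(1) = 26,  u(2) = 2,  u(3) = 30,  u(4) = 14,  u(5) = 10,  u(6) = 34,  u(7) = 30,  u(8) = 46,  u(9) = 26,  u(10) = 2.
Since (u(9), u(10)) = (u(1), u(2)) = (26, 2) (two consecutive terms determine the rest), the sequence is periodic with period 8.
The value 10 first appears (with k ≥ 3) at u(5).

5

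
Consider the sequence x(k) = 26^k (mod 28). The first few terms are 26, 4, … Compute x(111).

20

x(1) = 26; x(2) = 4; x(3) = 20; x(4) = 16; x(5) = 24; x(6) = 8; x(7) = 12; x(8) = 4.
Since x(8) = x(2) = 4, the sequence is eventually periodic: after a pre-period of length 1 it cycles with period 6.
For k ≥ 2, x(k) depends only on (k - 2) mod 6. (111 - 2) mod 6 = 1, so x(111) = x(3) = 20.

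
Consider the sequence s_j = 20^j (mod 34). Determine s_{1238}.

32

Computing terms: s_0 = 1,  s_1 = 20,  s_2 = 26,  s_3 = 10,  s_4 = 30,  s_5 = 22,  s_6 = 32,  s_7 = 28,  s_8 = 16,  s_9 = 14,  s_{10} = 8,  s_{11} = 24,  s_{12} = 4,  s_{13} = 12,  s_{14} = 2,  s_{15} = 6,  s_{16} = 18,  s_{17} = 20.
Since s_{17} = s_1 = 20, the sequence is eventually periodic: after a pre-period of length 1 it cycles with period 16.
For j ≥ 1, s_j depends only on (j - 1) mod 16. (1238 - 1) mod 16 = 5, so s_{1238} = s_6 = 32.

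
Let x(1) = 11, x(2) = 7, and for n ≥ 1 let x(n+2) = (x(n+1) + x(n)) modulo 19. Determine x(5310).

15

Listing terms: x(1) = 11,  x(2) = 7,  x(3) = 18,  x(4) = 6,  x(5) = 5,  x(6) = 11,  x(7) = 16,  x(8) = 8,  x(9) = 5,  x(10) = 13,  x(11) = 18,  x(12) = 12,  x(13) = 11,  x(14) = 4,  x(15) = 15,  x(16) = 0,  x(17) = 15,  x(18) = 15,  x(19) = 11,  x(20) = 7.
Since (x(19), x(20)) = (x(1), x(2)) = (11, 7) (two consecutive terms determine the rest), the sequence is periodic with period 18.
(5310 - 1) mod 18 = 17, so x(5310) = x(18) = 15.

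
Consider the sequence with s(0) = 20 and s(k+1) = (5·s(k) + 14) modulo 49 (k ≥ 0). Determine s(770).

3

s(0) = 20,  s(1) = 16,  s(2) = 45,  s(3) = 43,  s(4) = 33,  s(5) = 32,  s(6) = 27,  s(7) = 2,  s(8) = 24,  s(9) = 36,  s(10) = 47,  s(11) = 4,  s(12) = 34,  s(13) = 37,  s(14) = 3,  s(15) = 29,  s(16) = 12,  s(17) = 25,  s(18) = 41,  s(19) = 23,  s(20) = 31,  s(21) = 22,  s(22) = 26,  s(23) = 46,  s(24) = 48,  s(25) = 9,  s(26) = 10,  s(27) = 15,  s(28) = 40,  s(29) = 18,  s(30) = 6,  s(31) = 44,  s(32) = 38,  s(33) = 8,  s(34) = 5,  s(35) = 39,  s(36) = 13,  s(37) = 30,  s(38) = 17,  s(39) = 1,  s(40) = 19,  s(41) = 11,  s(42) = 20.
The sequence repeats with period 42.
So s(770) = s(0 + ((770-0) mod 42)) = s(14) = 3.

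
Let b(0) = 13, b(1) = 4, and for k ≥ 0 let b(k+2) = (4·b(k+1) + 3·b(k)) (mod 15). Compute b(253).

1

Computing terms: b(0) = 13, b(1) = 4, b(2) = 10, b(3) = 7, b(4) = 13, b(5) = 13, b(6) = 1, b(7) = 13, b(8) = 10, b(9) = 4, b(10) = 1, b(11) = 1, b(12) = 7, b(13) = 1, b(14) = 10, b(15) = 13, b(16) = 7, b(17) = 7, b(18) = 4, b(19) = 7, b(20) = 10, b(21) = 1, b(22) = 4, b(23) = 4, b(24) = 13, b(25) = 4.
Since (b(24), b(25)) = (b(0), b(1)) = (13, 4) (two consecutive terms determine the rest), the sequence is periodic with period 24.
(253 - 0) mod 24 = 13, so b(253) = b(13) = 1.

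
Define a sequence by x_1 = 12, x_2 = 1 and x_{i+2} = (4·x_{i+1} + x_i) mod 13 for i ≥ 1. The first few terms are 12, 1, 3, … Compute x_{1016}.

Computing terms: x_1 = 12, x_2 = 1, x_3 = 3, x_4 = 0, x_5 = 3, x_6 = 12, x_7 = 12, x_8 = 8, x_9 = 5, x_{10} = 2, x_{11} = 0, x_{12} = 2, x_{13} = 8, x_{14} = 8, x_{15} = 1, x_{16} = 12, x_{17} = 10, x_{18} = 0, x_{19} = 10, x_{20} = 1, x_{21} = 1, x_{22} = 5, x_{23} = 8, x_{24} = 11, x_{25} = 0, x_{26} = 11, x_{27} = 5, x_{28} = 5, x_{29} = 12, x_{30} = 1.
Since (x_{29}, x_{30}) = (x_1, x_2) = (12, 1) (two consecutive terms determine the rest), the sequence is periodic with period 28.
(1016 - 1) mod 28 = 7, so x_{1016} = x_8 = 8.

8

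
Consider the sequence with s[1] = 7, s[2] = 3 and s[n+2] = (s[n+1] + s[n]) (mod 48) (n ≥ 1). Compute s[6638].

We have s[1] = 7,  s[2] = 3,  s[3] = 10,  s[4] = 13,  s[5] = 23,  s[6] = 36,  s[7] = 11,  s[8] = 47,  s[9] = 10,  s[10] = 9,  s[11] = 19,  s[12] = 28,  s[13] = 47,  s[14] = 27,  s[15] = 26,  s[16] = 5,  s[17] = 31,  s[18] = 36,  s[19] = 19,  s[20] = 7,  s[21] = 26,  s[22] = 33,  s[23] = 11,  s[24] = 44,  s[25] = 7,  s[26] = 3.
The sequence repeats with period 24.
(6638 - 1) mod 24 = 13, so s[6638] = s[14] = 27.

27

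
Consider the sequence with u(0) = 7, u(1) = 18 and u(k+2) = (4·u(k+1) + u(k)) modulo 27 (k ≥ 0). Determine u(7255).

u(0) = 7,  u(1) = 18,  u(2) = 25,  u(3) = 10,  u(4) = 11,  u(5) = 0,  u(6) = 11,  u(7) = 17,  u(8) = 25,  u(9) = 9,  u(10) = 7,  u(11) = 10,  u(12) = 20,  u(13) = 9,  u(14) = 2,  u(15) = 17,  u(16) = 16,  u(17) = 0,  u(18) = 16,  u(19) = 10,  u(20) = 2,  u(21) = 18,  u(22) = 20,  u(23) = 17,  u(24) = 7,  u(25) = 18.
Since (u(24), u(25)) = (u(0), u(1)) = (7, 18) (two consecutive terms determine the rest), the sequence is periodic with period 24.
(7255 - 0) mod 24 = 7, so u(7255) = u(7) = 17.

17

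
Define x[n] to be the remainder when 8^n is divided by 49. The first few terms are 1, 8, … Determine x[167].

Computing terms: x[0] = 1, x[1] = 8, x[2] = 15, x[3] = 22, x[4] = 29, x[5] = 36, x[6] = 43, x[7] = 1.
Since x[7] = x[0] = 1, the sequence is periodic with period 7.
So x[167] = x[0 + ((167-0) mod 7)] = x[6] = 43.

43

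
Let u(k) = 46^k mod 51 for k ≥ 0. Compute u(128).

Computing terms: u(0) = 1, u(1) = 46, u(2) = 25, u(3) = 28, u(4) = 13, u(5) = 37, u(6) = 19, u(7) = 7, u(8) = 16, u(9) = 22, u(10) = 43, u(11) = 40, u(12) = 4, u(13) = 31, u(14) = 49, u(15) = 10, u(16) = 1.
The sequence repeats with period 16.
(128 - 0) mod 16 = 0, so u(128) = u(0) = 1.

1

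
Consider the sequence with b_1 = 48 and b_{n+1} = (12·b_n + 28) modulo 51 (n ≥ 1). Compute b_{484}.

Listing terms: b_1 = 48,  b_2 = 43,  b_3 = 34,  b_4 = 28,  b_5 = 7,  b_6 = 10,  b_7 = 46,  b_8 = 19,  b_9 = 1,  b_{10} = 40,  b_{11} = 49,  b_{12} = 4,  b_{13} = 25,  b_{14} = 22,  b_{15} = 37,  b_{16} = 13,  b_{17} = 31,  b_{18} = 43.
Since b_{18} = b_2 = 43, the sequence is eventually periodic: after a pre-period of length 1 it cycles with period 16.
For n ≥ 2, b_n depends only on (n - 2) mod 16. (484 - 2) mod 16 = 2, so b_{484} = b_4 = 28.

28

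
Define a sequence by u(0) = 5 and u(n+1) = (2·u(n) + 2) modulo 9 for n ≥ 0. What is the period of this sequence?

6

Listing terms: u(0) = 5,  u(1) = 3,  u(2) = 8,  u(3) = 0,  u(4) = 2,  u(5) = 6,  u(6) = 5.
Since u(6) = u(0) = 5, the sequence is periodic with period 6.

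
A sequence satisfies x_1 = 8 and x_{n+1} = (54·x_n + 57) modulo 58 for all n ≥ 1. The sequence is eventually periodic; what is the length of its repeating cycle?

Computing terms: x_1 = 8, x_2 = 25, x_3 = 15, x_4 = 55, x_5 = 11, x_6 = 13, x_7 = 5, x_8 = 37, x_9 = 25.
Since x_9 = x_2 = 25, the sequence is eventually periodic: after a pre-period of length 1 it cycles with period 7.

7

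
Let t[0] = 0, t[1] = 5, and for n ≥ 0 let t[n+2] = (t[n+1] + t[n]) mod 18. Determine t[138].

Computing terms: t[0] = 0, t[1] = 5, t[2] = 5, t[3] = 10, t[4] = 15, t[5] = 7, t[6] = 4, t[7] = 11, t[8] = 15, t[9] = 8, t[10] = 5, t[11] = 13, t[12] = 0, t[13] = 13, t[14] = 13, t[15] = 8, t[16] = 3, t[17] = 11, t[18] = 14, t[19] = 7, t[20] = 3, t[21] = 10, t[22] = 13, t[23] = 5, t[24] = 0, t[25] = 5.
The sequence repeats with period 24.
So t[138] = t[0 + ((138-0) mod 24)] = t[18] = 14.

14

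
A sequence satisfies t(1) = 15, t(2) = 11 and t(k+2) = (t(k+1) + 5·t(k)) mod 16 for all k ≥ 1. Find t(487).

3

t(1) = 15, t(2) = 11, t(3) = 6, t(4) = 13, t(5) = 11, t(6) = 12, t(7) = 3, t(8) = 15, t(9) = 14, t(10) = 9, t(11) = 15, t(12) = 12, t(13) = 7, t(14) = 3, t(15) = 6, t(16) = 5, t(17) = 3, t(18) = 12, t(19) = 11, t(20) = 7, t(21) = 14, t(22) = 1, t(23) = 7, t(24) = 12, t(25) = 15, t(26) = 11.
The sequence repeats with period 24.
So t(487) = t(1 + ((487-1) mod 24)) = t(7) = 3.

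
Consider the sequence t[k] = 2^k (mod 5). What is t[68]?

1

Listing terms: t[1] = 2, t[2] = 4, t[3] = 3, t[4] = 1, t[5] = 2.
Since t[5] = t[1] = 2, the sequence is periodic with period 4.
So t[68] = t[1 + ((68-1) mod 4)] = t[4] = 1.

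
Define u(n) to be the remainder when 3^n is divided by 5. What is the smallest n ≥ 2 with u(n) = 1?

We have u(1) = 3,  u(2) = 4,  u(3) = 2,  u(4) = 1,  u(5) = 3.
The sequence repeats with period 4.
The value 1 first appears (with n ≥ 2) at u(4).

4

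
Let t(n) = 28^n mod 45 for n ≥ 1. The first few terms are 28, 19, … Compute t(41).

28

Listing terms: t(1) = 28, t(2) = 19, t(3) = 37, t(4) = 1, t(5) = 28.
Since t(5) = t(1) = 28, the sequence is periodic with period 4.
(41 - 1) mod 4 = 0, so t(41) = t(1) = 28.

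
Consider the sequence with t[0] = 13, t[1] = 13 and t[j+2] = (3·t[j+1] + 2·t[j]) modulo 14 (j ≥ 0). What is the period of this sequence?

t[0] = 13, t[1] = 13, t[2] = 9, t[3] = 11, t[4] = 9, t[5] = 7, t[6] = 11, t[7] = 5, t[8] = 9, t[9] = 9, t[10] = 3, t[11] = 13, t[12] = 3, t[13] = 7, t[14] = 13, t[15] = 11, t[16] = 3, t[17] = 3, t[18] = 1, t[19] = 9, t[20] = 1, t[21] = 7, t[22] = 9, t[23] = 13, t[24] = 1, t[25] = 1, t[26] = 5, t[27] = 3, t[28] = 5, t[29] = 7, t[30] = 3, t[31] = 9, t[32] = 5, t[33] = 5, t[34] = 11, t[35] = 1, t[36] = 11, t[37] = 7, t[38] = 1, t[39] = 3, t[40] = 11, t[41] = 11, t[42] = 13, t[43] = 5, t[44] = 13, t[45] = 7, t[46] = 5, t[47] = 1, t[48] = 13, t[49] = 13.
The sequence repeats with period 48.

48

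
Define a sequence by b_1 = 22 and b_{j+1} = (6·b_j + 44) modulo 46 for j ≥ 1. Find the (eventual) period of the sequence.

11

Listing terms: b_1 = 22,  b_2 = 38,  b_3 = 42,  b_4 = 20,  b_5 = 26,  b_6 = 16,  b_7 = 2,  b_8 = 10,  b_9 = 12,  b_{10} = 24,  b_{11} = 4,  b_{12} = 22.
The sequence repeats with period 11.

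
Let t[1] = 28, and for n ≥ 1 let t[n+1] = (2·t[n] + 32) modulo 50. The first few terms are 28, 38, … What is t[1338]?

38

t[1] = 28; t[2] = 38; t[3] = 8; t[4] = 48; t[5] = 28.
Since t[5] = t[1] = 28, the sequence is periodic with period 4.
(1338 - 1) mod 4 = 1, so t[1338] = t[2] = 38.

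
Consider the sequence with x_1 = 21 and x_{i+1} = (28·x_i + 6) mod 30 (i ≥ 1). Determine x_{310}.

Computing terms: x_1 = 21, x_2 = 24, x_3 = 18, x_4 = 0, x_5 = 6, x_6 = 24.
Since x_6 = x_2 = 24, the sequence is eventually periodic: after a pre-period of length 1 it cycles with period 4.
For i ≥ 2, x_i depends only on (i - 2) mod 4. (310 - 2) mod 4 = 0, so x_{310} = x_2 = 24.

24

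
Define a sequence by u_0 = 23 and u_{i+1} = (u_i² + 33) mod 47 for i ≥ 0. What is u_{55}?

Computing terms: u_0 = 23; u_1 = 45; u_2 = 37; u_3 = 39; u_4 = 3; u_5 = 42; u_6 = 11; u_7 = 13; u_8 = 14; u_9 = 41; u_{10} = 22; u_{11} = 0; u_{12} = 33; u_{13} = 41.
Since u_{13} = u_9 = 41, the sequence is eventually periodic: after a pre-period of length 9 it cycles with period 4.
For i ≥ 9, u_i depends only on (i - 9) mod 4. (55 - 9) mod 4 = 2, so u_{55} = u_{11} = 0.

0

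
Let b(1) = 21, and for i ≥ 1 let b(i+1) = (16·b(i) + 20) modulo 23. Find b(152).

Listing terms: b(1) = 21,  b(2) = 11,  b(3) = 12,  b(4) = 5,  b(5) = 8,  b(6) = 10,  b(7) = 19,  b(8) = 2,  b(9) = 6,  b(10) = 1,  b(11) = 13,  b(12) = 21.
The sequence repeats with period 11.
So b(152) = b(1 + ((152-1) mod 11)) = b(9) = 6.

6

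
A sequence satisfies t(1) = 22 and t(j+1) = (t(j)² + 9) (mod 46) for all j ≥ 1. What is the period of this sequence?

We have t(1) = 22; t(2) = 33; t(3) = 40; t(4) = 45; t(5) = 10; t(6) = 17; t(7) = 22.
The sequence repeats with period 6.

6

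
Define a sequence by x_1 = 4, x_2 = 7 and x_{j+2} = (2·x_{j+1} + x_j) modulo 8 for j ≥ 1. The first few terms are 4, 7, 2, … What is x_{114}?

7

We have x_1 = 4; x_2 = 7; x_3 = 2; x_4 = 3; x_5 = 0; x_6 = 3; x_7 = 6; x_8 = 7; x_9 = 4; x_{10} = 7.
The sequence repeats with period 8.
(114 - 1) mod 8 = 1, so x_{114} = x_2 = 7.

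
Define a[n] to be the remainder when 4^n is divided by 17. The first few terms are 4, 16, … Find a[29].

4

a[1] = 4,  a[2] = 16,  a[3] = 13,  a[4] = 1,  a[5] = 4.
Since a[5] = a[1] = 4, the sequence is periodic with period 4.
So a[29] = a[1 + ((29-1) mod 4)] = a[1] = 4.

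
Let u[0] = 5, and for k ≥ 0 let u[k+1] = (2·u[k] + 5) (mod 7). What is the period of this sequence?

u[0] = 5, u[1] = 1, u[2] = 0, u[3] = 5.
The sequence repeats with period 3.

3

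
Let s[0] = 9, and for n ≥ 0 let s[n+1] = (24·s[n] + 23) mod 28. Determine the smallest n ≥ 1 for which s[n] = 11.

We have s[0] = 9, s[1] = 15, s[2] = 19, s[3] = 3, s[4] = 11, s[5] = 7, s[6] = 23, s[7] = 15.
Since s[7] = s[1] = 15, the sequence is eventually periodic: after a pre-period of length 1 it cycles with period 6.
The value 11 first appears (with n ≥ 1) at s[4].

4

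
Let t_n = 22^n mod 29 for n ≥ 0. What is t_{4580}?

20

t_0 = 1, t_1 = 22, t_2 = 20, t_3 = 5, t_4 = 23, t_5 = 13, t_6 = 25, t_7 = 28, t_8 = 7, t_9 = 9, t_{10} = 24, t_{11} = 6, t_{12} = 16, t_{13} = 4, t_{14} = 1.
Since t_{14} = t_0 = 1, the sequence is periodic with period 14.
(4580 - 0) mod 14 = 2, so t_{4580} = t_2 = 20.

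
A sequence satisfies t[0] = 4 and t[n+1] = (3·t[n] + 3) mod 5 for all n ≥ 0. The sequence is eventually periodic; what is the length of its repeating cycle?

t[0] = 4; t[1] = 0; t[2] = 3; t[3] = 2; t[4] = 4.
The sequence repeats with period 4.

4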